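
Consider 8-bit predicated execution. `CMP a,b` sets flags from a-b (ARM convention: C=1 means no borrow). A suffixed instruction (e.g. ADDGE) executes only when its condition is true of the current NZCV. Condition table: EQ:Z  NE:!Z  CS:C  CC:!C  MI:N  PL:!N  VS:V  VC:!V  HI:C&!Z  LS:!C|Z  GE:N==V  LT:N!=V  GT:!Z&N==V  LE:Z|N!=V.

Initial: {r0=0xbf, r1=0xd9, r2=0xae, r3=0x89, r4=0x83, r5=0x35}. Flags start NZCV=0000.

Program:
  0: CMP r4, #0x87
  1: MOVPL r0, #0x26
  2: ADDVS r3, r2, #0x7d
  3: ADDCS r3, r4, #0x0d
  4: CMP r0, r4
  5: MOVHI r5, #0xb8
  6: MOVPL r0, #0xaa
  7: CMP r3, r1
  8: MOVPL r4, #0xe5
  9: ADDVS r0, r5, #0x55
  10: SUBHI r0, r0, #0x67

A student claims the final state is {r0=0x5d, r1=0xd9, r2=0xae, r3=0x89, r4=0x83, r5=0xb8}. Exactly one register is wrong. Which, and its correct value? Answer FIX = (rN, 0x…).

FIX = (r0, 0xaa)

0: ✓ CMP  NZCV=1000
1: · MOVPL
2: · ADDVS
3: · ADDCS
4: ✓ CMP  NZCV=0010
5: ✓ MOVHI  r5←0xb8
6: ✓ MOVPL  r0←0xaa
7: ✓ CMP  NZCV=1000
8: · MOVPL
9: · ADDVS
10: · SUBHI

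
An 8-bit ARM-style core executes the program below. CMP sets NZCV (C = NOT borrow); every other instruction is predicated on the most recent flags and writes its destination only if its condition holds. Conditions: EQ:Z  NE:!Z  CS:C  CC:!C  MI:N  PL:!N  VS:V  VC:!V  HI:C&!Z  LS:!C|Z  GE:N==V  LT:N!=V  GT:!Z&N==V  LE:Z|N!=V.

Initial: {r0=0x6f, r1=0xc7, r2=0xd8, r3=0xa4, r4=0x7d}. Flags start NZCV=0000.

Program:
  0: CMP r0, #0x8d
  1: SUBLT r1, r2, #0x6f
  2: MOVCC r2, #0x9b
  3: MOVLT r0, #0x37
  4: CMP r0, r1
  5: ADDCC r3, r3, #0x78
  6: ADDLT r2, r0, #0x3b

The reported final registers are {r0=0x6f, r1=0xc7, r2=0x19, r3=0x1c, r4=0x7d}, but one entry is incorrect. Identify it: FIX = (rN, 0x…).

0: ✓ CMP  NZCV=1001
1: · SUBLT
2: ✓ MOVCC  r2←0x9b
3: · MOVLT
4: ✓ CMP  NZCV=1001
5: ✓ ADDCC  r3←0x1c
6: · ADDLT

FIX = (r2, 0x9b)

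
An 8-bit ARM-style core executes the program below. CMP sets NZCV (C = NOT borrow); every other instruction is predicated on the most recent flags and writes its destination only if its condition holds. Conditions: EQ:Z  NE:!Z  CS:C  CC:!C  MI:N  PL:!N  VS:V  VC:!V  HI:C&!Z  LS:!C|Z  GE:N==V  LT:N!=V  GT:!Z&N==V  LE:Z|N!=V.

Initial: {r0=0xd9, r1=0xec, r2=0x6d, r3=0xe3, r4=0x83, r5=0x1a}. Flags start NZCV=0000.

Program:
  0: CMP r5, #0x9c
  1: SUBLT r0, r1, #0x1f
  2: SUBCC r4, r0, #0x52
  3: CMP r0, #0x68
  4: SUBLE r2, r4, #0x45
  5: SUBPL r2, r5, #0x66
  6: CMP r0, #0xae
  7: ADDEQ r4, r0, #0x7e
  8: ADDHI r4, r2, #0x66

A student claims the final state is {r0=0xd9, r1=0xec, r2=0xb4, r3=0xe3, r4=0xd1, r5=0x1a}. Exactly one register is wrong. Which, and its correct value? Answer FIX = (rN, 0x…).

0: ✓ CMP  NZCV=0000
1: · SUBLT
2: ✓ SUBCC  r4←0x87
3: ✓ CMP  NZCV=0011
4: ✓ SUBLE  r2←0x42
5: ✓ SUBPL  r2←0xb4
6: ✓ CMP  NZCV=0010
7: · ADDEQ
8: ✓ ADDHI  r4←0x1a

FIX = (r4, 0x1a)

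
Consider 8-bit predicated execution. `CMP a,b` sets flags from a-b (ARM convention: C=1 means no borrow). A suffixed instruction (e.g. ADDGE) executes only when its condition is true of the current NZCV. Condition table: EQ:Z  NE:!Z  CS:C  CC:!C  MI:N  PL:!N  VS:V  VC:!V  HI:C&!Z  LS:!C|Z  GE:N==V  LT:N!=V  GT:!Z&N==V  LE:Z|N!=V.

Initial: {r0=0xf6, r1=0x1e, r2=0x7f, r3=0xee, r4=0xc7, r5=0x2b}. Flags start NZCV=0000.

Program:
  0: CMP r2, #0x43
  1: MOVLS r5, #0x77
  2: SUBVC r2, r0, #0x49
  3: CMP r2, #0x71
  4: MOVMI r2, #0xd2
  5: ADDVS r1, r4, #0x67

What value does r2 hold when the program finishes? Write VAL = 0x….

[0] flags=0010 → (cmp)
[1] flags=0010 LS?F → skip
[2] flags=0010 VC?T → r2=0xad
[3] flags=0011 → (cmp)
[4] flags=0011 MI?F → skip
[5] flags=0011 VS?T → r1=0x2e

VAL = 0xad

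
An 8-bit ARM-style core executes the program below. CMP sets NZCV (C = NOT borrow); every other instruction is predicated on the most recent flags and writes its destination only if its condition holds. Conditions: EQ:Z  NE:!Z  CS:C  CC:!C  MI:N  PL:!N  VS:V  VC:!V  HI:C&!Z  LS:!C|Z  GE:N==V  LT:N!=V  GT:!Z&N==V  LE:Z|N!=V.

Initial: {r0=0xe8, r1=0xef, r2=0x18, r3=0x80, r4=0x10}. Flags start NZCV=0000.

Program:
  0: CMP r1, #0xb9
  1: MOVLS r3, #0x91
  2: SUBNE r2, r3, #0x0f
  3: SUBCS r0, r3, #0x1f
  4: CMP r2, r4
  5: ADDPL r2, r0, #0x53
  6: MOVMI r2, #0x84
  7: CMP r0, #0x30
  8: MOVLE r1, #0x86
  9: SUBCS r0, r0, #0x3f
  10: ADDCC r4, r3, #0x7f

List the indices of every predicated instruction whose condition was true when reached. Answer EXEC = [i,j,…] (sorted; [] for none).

EXEC = [2,3,5,9]

[0] flags=0010 → (cmp)
[1] flags=0010 LS?F → skip
[2] flags=0010 NE?T → r2=0x71
[3] flags=0010 CS?T → r0=0x61
[4] flags=0010 → (cmp)
[5] flags=0010 PL?T → r2=0xb4
[6] flags=0010 MI?F → skip
[7] flags=0010 → (cmp)
[8] flags=0010 LE?F → skip
[9] flags=0010 CS?T → r0=0x22
[10] flags=0010 CC?F → skip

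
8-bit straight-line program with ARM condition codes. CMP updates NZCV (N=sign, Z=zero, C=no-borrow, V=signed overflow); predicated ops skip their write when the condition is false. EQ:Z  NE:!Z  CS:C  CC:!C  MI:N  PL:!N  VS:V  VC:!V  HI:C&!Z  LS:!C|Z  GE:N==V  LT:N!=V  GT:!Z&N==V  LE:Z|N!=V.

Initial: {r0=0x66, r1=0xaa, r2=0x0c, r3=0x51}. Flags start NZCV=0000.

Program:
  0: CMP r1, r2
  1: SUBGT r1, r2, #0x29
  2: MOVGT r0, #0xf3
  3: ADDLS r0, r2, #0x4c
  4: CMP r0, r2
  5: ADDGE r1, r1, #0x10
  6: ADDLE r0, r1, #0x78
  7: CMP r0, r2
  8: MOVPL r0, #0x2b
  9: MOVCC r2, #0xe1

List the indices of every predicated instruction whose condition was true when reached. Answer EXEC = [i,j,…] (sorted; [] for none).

EXEC = [5,8]

0: ✓ CMP  NZCV=1010
1: · SUBGT
2: · MOVGT
3: · ADDLS
4: ✓ CMP  NZCV=0010
5: ✓ ADDGE  r1←0xba
6: · ADDLE
7: ✓ CMP  NZCV=0010
8: ✓ MOVPL  r0←0x2b
9: · MOVCC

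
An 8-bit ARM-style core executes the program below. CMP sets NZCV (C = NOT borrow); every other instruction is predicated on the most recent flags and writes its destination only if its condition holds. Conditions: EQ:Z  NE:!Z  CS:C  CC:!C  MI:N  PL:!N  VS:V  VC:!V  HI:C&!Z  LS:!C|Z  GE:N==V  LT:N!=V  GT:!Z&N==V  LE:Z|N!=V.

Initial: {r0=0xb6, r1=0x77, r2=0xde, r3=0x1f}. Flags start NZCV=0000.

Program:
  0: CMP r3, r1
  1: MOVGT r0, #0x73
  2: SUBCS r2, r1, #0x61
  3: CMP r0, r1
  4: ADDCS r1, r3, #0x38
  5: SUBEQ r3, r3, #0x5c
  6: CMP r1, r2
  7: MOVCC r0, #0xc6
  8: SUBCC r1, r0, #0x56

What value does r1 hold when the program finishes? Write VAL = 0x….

VAL = 0x70

0: ✓ CMP  NZCV=1000
1: · MOVGT
2: · SUBCS
3: ✓ CMP  NZCV=0011
4: ✓ ADDCS  r1←0x57
5: · SUBEQ
6: ✓ CMP  NZCV=0000
7: ✓ MOVCC  r0←0xc6
8: ✓ SUBCC  r1←0x70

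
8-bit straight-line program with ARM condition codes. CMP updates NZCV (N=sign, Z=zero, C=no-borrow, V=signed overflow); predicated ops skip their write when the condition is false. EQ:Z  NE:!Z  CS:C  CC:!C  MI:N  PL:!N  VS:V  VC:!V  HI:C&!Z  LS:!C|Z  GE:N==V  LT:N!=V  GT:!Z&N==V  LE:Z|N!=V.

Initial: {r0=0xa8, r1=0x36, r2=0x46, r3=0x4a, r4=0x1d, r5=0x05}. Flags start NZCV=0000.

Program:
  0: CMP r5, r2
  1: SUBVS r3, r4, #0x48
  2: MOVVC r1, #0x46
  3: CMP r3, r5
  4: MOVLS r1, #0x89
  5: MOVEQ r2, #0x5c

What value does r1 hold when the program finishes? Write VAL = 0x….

0: ✓ CMP  NZCV=1000
1: · SUBVS
2: ✓ MOVVC  r1←0x46
3: ✓ CMP  NZCV=0010
4: · MOVLS
5: · MOVEQ

VAL = 0x46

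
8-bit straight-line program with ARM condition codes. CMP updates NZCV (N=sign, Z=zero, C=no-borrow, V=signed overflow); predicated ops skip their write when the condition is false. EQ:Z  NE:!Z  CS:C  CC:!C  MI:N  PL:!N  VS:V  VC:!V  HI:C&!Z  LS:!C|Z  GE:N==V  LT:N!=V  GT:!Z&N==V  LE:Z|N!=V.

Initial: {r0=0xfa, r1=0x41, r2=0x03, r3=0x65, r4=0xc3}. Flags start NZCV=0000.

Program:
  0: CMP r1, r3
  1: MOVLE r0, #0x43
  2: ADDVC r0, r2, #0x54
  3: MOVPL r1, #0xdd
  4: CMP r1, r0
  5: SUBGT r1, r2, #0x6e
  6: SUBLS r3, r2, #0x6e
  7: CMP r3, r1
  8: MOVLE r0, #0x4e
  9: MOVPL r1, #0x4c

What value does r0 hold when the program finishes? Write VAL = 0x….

[0] flags=1000 → (cmp)
[1] flags=1000 LE?T → r0=0x43
[2] flags=1000 VC?T → r0=0x57
[3] flags=1000 PL?F → skip
[4] flags=1000 → (cmp)
[5] flags=1000 GT?F → skip
[6] flags=1000 LS?T → r3=0x95
[7] flags=0011 → (cmp)
[8] flags=0011 LE?T → r0=0x4e
[9] flags=0011 PL?T → r1=0x4c

VAL = 0x4e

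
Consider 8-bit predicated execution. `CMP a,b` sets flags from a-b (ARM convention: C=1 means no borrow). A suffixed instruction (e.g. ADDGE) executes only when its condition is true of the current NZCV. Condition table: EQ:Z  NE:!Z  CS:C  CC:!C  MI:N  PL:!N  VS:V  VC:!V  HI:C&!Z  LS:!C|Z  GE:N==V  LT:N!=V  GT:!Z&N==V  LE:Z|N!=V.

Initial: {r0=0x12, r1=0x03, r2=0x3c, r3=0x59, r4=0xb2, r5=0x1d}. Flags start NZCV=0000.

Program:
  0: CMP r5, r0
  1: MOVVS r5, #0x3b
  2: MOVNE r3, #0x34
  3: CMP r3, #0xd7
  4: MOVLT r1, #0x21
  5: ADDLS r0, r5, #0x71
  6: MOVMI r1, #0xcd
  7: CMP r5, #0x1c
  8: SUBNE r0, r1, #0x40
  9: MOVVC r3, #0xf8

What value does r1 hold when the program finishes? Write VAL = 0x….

VAL = 0x03

[0] flags=0010 → (cmp)
[1] flags=0010 VS?F → skip
[2] flags=0010 NE?T → r3=0x34
[3] flags=0000 → (cmp)
[4] flags=0000 LT?F → skip
[5] flags=0000 LS?T → r0=0x8e
[6] flags=0000 MI?F → skip
[7] flags=0010 → (cmp)
[8] flags=0010 NE?T → r0=0xc3
[9] flags=0010 VC?T → r3=0xf8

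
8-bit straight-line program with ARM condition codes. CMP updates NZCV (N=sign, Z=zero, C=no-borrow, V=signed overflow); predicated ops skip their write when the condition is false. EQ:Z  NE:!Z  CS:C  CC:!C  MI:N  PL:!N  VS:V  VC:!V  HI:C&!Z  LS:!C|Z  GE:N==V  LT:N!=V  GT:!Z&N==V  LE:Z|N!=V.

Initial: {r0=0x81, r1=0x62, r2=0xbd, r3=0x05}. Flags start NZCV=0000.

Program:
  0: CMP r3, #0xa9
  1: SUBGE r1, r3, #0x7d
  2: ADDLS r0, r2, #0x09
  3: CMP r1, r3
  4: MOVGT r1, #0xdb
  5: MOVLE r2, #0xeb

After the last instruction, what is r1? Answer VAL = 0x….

VAL = 0x88

[0] flags=0000 → (cmp)
[1] flags=0000 GE?T → r1=0x88
[2] flags=0000 LS?T → r0=0xc6
[3] flags=1010 → (cmp)
[4] flags=1010 GT?F → skip
[5] flags=1010 LE?T → r2=0xeb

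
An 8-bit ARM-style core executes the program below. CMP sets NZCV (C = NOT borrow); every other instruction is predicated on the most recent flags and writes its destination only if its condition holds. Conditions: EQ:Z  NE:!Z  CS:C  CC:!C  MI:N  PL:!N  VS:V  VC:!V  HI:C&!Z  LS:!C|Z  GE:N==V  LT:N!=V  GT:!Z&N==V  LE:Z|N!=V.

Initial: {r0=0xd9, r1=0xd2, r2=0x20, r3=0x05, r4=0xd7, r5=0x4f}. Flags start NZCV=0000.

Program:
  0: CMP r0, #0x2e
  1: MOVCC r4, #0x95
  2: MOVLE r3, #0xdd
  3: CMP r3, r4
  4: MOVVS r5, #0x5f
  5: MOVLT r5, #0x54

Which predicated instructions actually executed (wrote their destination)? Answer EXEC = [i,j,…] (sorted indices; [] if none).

EXEC = [2]

0: ✓ CMP  NZCV=1010
1: · MOVCC
2: ✓ MOVLE  r3←0xdd
3: ✓ CMP  NZCV=0010
4: · MOVVS
5: · MOVLT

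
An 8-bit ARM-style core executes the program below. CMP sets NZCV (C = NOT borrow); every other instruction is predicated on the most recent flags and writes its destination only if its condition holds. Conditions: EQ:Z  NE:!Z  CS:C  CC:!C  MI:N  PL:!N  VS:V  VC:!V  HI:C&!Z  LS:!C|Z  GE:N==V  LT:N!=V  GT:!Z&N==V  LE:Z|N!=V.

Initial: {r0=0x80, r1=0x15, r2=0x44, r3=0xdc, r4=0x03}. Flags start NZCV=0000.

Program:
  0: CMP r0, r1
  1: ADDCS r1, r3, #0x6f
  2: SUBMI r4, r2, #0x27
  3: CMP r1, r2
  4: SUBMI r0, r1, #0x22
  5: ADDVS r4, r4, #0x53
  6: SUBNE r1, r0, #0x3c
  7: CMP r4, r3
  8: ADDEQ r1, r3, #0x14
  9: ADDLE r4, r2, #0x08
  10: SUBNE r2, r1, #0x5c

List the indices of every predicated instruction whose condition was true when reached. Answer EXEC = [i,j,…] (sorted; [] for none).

0: ✓ CMP  NZCV=0011
1: ✓ ADDCS  r1←0x4b
2: · SUBMI
3: ✓ CMP  NZCV=0010
4: · SUBMI
5: · ADDVS
6: ✓ SUBNE  r1←0x44
7: ✓ CMP  NZCV=0000
8: · ADDEQ
9: · ADDLE
10: ✓ SUBNE  r2←0xe8

EXEC = [1,6,10]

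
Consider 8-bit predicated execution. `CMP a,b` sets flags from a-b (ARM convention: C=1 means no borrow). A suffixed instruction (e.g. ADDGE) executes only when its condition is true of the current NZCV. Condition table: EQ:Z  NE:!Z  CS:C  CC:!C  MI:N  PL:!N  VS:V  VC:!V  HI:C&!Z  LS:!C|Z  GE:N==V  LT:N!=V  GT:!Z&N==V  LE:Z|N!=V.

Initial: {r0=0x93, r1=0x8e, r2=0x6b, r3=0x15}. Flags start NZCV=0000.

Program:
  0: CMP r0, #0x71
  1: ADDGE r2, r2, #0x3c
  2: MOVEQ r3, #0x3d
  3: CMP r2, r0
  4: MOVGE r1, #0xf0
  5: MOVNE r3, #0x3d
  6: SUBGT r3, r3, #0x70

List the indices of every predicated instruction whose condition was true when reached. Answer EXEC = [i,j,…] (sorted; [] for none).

EXEC = [4,5,6]

[0] flags=0011 → (cmp)
[1] flags=0011 GE?F → skip
[2] flags=0011 EQ?F → skip
[3] flags=1001 → (cmp)
[4] flags=1001 GE?T → r1=0xf0
[5] flags=1001 NE?T → r3=0x3d
[6] flags=1001 GT?T → r3=0xcd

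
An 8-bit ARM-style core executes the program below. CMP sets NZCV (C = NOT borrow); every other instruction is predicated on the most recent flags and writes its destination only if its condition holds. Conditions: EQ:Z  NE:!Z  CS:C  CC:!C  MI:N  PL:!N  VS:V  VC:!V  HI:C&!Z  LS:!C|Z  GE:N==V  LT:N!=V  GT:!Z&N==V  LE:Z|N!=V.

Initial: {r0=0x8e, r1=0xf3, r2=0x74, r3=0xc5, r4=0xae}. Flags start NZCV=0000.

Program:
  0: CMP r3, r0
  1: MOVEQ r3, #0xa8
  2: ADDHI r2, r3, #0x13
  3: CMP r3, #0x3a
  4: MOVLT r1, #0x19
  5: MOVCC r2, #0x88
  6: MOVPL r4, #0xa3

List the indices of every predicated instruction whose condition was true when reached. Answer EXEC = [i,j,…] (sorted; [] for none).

0: ✓ CMP  NZCV=0010
1: · MOVEQ
2: ✓ ADDHI  r2←0xd8
3: ✓ CMP  NZCV=1010
4: ✓ MOVLT  r1←0x19
5: · MOVCC
6: · MOVPL

EXEC = [2,4]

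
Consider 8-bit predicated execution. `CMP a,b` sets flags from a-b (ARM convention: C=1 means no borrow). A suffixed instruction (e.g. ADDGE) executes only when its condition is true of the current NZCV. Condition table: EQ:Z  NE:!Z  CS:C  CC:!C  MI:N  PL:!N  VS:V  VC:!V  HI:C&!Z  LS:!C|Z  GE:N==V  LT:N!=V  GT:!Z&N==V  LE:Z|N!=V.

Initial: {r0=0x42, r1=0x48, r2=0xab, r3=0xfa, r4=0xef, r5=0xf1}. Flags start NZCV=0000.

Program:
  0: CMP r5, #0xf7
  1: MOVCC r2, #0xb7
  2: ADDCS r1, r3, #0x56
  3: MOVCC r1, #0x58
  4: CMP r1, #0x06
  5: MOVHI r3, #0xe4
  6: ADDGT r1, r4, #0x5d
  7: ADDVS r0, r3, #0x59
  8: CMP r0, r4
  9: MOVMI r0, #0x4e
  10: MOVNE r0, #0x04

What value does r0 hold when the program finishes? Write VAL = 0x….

VAL = 0x04

0: ✓ CMP  NZCV=1000
1: ✓ MOVCC  r2←0xb7
2: · ADDCS
3: ✓ MOVCC  r1←0x58
4: ✓ CMP  NZCV=0010
5: ✓ MOVHI  r3←0xe4
6: ✓ ADDGT  r1←0x4c
7: · ADDVS
8: ✓ CMP  NZCV=0000
9: · MOVMI
10: ✓ MOVNE  r0←0x04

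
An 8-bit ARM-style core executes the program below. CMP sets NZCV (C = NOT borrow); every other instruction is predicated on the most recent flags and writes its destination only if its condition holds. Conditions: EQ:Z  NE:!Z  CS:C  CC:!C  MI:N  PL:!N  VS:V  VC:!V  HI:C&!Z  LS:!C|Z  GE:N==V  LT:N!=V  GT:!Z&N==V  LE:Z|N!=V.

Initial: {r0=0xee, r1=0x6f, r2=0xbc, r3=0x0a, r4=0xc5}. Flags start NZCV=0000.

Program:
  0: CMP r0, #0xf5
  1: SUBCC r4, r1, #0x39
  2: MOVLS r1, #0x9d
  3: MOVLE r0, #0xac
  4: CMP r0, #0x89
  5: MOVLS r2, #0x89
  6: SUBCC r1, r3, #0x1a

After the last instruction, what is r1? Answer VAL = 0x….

0: ✓ CMP  NZCV=1000
1: ✓ SUBCC  r4←0x36
2: ✓ MOVLS  r1←0x9d
3: ✓ MOVLE  r0←0xac
4: ✓ CMP  NZCV=0010
5: · MOVLS
6: · SUBCC

VAL = 0x9d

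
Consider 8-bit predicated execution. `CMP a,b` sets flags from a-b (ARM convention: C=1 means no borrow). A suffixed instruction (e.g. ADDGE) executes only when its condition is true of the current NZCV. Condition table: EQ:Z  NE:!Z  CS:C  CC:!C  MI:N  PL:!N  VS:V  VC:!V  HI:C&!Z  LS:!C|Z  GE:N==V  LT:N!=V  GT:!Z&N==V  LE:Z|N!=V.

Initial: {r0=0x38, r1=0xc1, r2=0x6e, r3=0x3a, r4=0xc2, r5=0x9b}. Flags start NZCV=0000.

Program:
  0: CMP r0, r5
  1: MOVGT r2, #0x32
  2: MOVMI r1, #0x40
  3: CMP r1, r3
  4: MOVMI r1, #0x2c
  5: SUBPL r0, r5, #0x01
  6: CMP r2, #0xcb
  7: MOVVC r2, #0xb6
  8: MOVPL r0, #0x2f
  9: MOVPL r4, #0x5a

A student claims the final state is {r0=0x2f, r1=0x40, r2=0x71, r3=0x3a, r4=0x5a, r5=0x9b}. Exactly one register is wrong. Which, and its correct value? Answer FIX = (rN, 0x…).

FIX = (r2, 0xb6)

0: ✓ CMP  NZCV=1001
1: ✓ MOVGT  r2←0x32
2: ✓ MOVMI  r1←0x40
3: ✓ CMP  NZCV=0010
4: · MOVMI
5: ✓ SUBPL  r0←0x9a
6: ✓ CMP  NZCV=0000
7: ✓ MOVVC  r2←0xb6
8: ✓ MOVPL  r0←0x2f
9: ✓ MOVPL  r4←0x5a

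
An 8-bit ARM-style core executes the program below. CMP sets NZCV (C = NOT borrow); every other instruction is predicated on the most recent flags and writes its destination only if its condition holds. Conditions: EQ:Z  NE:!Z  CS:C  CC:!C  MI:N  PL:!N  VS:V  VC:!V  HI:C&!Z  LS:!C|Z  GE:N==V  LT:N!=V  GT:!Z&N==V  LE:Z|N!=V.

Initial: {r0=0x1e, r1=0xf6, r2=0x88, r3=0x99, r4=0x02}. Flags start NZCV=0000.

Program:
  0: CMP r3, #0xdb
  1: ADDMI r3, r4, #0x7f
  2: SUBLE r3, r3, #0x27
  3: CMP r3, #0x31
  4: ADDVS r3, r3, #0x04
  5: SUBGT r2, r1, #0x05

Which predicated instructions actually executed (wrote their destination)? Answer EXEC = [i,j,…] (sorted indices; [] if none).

EXEC = [1,2,5]

[0] flags=1000 → (cmp)
[1] flags=1000 MI?T → r3=0x81
[2] flags=1000 LE?T → r3=0x5a
[3] flags=0010 → (cmp)
[4] flags=0010 VS?F → skip
[5] flags=0010 GT?T → r2=0xf1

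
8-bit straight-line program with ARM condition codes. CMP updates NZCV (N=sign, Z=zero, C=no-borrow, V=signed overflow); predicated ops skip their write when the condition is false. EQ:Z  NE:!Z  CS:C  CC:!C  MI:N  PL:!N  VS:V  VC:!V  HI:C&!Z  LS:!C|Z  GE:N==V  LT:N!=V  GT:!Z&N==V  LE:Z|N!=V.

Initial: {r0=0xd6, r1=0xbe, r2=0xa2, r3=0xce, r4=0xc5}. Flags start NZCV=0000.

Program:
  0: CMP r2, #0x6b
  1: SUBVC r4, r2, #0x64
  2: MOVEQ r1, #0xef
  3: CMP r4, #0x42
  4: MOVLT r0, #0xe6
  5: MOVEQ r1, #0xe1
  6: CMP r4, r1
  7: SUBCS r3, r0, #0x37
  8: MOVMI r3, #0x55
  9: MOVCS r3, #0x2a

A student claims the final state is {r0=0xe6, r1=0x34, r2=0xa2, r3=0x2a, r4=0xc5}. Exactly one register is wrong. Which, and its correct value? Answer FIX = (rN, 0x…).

FIX = (r1, 0xbe)

[0] flags=0011 → (cmp)
[1] flags=0011 VC?F → skip
[2] flags=0011 EQ?F → skip
[3] flags=1010 → (cmp)
[4] flags=1010 LT?T → r0=0xe6
[5] flags=1010 EQ?F → skip
[6] flags=0010 → (cmp)
[7] flags=0010 CS?T → r3=0xaf
[8] flags=0010 MI?F → skip
[9] flags=0010 CS?T → r3=0x2a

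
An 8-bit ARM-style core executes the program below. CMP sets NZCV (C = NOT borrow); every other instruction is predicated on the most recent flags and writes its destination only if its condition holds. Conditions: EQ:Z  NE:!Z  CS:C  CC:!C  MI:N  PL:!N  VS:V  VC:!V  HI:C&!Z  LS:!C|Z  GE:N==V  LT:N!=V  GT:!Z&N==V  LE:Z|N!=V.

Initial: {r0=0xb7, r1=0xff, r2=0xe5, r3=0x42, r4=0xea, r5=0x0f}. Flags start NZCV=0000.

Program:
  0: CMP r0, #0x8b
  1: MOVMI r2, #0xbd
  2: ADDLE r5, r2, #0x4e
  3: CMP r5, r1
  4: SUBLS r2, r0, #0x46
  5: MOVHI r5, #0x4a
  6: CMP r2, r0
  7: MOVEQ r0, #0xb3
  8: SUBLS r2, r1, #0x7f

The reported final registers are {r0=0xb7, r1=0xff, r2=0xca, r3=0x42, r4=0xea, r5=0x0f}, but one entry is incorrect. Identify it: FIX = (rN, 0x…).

[0] flags=0010 → (cmp)
[1] flags=0010 MI?F → skip
[2] flags=0010 LE?F → skip
[3] flags=0000 → (cmp)
[4] flags=0000 LS?T → r2=0x71
[5] flags=0000 HI?F → skip
[6] flags=1001 → (cmp)
[7] flags=1001 EQ?F → skip
[8] flags=1001 LS?T → r2=0x80

FIX = (r2, 0x80)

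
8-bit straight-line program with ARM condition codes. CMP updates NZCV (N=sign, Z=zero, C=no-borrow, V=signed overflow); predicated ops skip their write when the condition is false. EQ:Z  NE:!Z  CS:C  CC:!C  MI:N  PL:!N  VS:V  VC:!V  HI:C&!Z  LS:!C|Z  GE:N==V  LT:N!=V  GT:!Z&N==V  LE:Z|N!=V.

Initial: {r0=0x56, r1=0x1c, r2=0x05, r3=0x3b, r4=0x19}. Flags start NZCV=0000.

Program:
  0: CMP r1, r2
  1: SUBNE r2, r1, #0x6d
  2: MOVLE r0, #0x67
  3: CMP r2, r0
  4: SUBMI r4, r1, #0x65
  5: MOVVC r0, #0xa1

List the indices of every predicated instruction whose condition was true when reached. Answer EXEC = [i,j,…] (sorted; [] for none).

0: ✓ CMP  NZCV=0010
1: ✓ SUBNE  r2←0xaf
2: · MOVLE
3: ✓ CMP  NZCV=0011
4: · SUBMI
5: · MOVVC

EXEC = [1]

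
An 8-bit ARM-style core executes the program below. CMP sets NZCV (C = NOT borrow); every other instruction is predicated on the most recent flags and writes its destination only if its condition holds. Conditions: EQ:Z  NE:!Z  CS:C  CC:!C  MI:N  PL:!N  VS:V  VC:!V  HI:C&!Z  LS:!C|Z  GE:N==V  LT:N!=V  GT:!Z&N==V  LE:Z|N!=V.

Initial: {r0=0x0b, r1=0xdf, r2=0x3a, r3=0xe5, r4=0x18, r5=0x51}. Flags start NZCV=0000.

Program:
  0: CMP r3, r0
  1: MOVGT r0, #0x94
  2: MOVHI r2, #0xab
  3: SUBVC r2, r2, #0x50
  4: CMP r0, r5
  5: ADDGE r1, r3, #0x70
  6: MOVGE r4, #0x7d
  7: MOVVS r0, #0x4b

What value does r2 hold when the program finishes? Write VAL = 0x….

0: ✓ CMP  NZCV=1010
1: · MOVGT
2: ✓ MOVHI  r2←0xab
3: ✓ SUBVC  r2←0x5b
4: ✓ CMP  NZCV=1000
5: · ADDGE
6: · MOVGE
7: · MOVVS

VAL = 0x5b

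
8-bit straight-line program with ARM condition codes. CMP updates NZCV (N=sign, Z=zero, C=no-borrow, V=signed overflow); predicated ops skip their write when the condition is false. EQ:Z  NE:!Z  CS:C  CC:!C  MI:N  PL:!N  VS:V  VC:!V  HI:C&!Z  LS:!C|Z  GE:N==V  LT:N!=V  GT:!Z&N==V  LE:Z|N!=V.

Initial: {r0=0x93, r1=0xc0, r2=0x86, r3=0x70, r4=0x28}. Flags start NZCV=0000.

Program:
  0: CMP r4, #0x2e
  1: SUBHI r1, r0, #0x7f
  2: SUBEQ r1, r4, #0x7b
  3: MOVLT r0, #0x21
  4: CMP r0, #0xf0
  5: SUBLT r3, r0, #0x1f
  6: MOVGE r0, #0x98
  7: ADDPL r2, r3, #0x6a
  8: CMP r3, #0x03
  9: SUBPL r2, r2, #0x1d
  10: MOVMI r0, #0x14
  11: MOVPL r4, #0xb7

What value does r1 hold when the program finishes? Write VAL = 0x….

0: ✓ CMP  NZCV=1000
1: · SUBHI
2: · SUBEQ
3: ✓ MOVLT  r0←0x21
4: ✓ CMP  NZCV=0000
5: · SUBLT
6: ✓ MOVGE  r0←0x98
7: ✓ ADDPL  r2←0xda
8: ✓ CMP  NZCV=0010
9: ✓ SUBPL  r2←0xbd
10: · MOVMI
11: ✓ MOVPL  r4←0xb7

VAL = 0xc0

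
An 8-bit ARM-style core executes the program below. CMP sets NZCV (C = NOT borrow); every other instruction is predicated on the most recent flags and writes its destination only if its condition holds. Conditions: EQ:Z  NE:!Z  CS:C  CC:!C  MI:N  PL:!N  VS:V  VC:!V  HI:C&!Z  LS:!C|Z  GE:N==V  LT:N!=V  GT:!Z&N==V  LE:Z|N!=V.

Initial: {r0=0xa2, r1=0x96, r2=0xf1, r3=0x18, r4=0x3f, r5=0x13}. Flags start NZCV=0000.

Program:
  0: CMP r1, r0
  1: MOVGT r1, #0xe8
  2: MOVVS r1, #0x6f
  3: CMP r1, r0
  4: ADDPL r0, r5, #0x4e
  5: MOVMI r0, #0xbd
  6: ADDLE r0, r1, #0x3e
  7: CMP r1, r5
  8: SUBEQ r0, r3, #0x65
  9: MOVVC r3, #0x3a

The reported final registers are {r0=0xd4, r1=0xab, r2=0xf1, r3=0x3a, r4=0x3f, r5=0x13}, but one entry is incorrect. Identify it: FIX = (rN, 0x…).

FIX = (r1, 0x96)

[0] flags=1000 → (cmp)
[1] flags=1000 GT?F → skip
[2] flags=1000 VS?F → skip
[3] flags=1000 → (cmp)
[4] flags=1000 PL?F → skip
[5] flags=1000 MI?T → r0=0xbd
[6] flags=1000 LE?T → r0=0xd4
[7] flags=1010 → (cmp)
[8] flags=1010 EQ?F → skip
[9] flags=1010 VC?T → r3=0x3a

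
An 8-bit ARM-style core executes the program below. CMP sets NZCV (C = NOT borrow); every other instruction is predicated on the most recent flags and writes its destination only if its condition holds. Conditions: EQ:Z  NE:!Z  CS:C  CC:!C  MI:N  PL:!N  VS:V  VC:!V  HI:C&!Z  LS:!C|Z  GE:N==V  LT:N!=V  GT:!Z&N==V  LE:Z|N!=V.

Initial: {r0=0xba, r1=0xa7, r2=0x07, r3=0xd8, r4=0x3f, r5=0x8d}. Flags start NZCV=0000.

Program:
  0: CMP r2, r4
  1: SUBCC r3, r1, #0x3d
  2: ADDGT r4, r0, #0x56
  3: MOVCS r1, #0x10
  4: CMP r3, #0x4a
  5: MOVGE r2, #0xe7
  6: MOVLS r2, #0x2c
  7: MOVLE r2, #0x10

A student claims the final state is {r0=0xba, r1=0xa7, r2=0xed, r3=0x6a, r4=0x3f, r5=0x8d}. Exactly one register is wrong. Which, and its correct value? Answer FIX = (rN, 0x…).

FIX = (r2, 0xe7)

[0] flags=1000 → (cmp)
[1] flags=1000 CC?T → r3=0x6a
[2] flags=1000 GT?F → skip
[3] flags=1000 CS?F → skip
[4] flags=0010 → (cmp)
[5] flags=0010 GE?T → r2=0xe7
[6] flags=0010 LS?F → skip
[7] flags=0010 LE?F → skip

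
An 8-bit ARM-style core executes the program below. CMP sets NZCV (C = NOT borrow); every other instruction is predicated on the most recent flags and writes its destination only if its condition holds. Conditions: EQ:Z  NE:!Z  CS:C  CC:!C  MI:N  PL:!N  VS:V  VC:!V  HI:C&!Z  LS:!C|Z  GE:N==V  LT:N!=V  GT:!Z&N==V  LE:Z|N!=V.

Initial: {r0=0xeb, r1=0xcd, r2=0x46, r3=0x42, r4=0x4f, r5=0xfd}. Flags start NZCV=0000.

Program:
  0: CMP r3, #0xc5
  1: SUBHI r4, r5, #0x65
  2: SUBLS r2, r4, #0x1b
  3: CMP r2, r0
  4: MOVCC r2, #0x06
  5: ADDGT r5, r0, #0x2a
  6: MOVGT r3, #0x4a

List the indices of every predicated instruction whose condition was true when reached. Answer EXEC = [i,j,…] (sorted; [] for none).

EXEC = [2,4,5,6]

0: ✓ CMP  NZCV=0000
1: · SUBHI
2: ✓ SUBLS  r2←0x34
3: ✓ CMP  NZCV=0000
4: ✓ MOVCC  r2←0x06
5: ✓ ADDGT  r5←0x15
6: ✓ MOVGT  r3←0x4a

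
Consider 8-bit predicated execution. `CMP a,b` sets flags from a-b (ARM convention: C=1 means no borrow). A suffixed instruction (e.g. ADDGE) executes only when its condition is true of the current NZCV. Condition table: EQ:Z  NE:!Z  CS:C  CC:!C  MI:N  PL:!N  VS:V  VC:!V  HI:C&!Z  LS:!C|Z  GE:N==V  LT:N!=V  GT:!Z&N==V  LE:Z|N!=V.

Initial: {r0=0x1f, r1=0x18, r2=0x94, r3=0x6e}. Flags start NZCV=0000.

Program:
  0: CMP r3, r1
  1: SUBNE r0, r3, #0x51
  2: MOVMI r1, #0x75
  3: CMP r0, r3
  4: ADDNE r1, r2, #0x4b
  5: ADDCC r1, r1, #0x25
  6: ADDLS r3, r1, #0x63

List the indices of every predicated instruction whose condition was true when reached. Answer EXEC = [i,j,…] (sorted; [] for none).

EXEC = [1,4,5,6]

0: ✓ CMP  NZCV=0010
1: ✓ SUBNE  r0←0x1d
2: · MOVMI
3: ✓ CMP  NZCV=1000
4: ✓ ADDNE  r1←0xdf
5: ✓ ADDCC  r1←0x04
6: ✓ ADDLS  r3←0x67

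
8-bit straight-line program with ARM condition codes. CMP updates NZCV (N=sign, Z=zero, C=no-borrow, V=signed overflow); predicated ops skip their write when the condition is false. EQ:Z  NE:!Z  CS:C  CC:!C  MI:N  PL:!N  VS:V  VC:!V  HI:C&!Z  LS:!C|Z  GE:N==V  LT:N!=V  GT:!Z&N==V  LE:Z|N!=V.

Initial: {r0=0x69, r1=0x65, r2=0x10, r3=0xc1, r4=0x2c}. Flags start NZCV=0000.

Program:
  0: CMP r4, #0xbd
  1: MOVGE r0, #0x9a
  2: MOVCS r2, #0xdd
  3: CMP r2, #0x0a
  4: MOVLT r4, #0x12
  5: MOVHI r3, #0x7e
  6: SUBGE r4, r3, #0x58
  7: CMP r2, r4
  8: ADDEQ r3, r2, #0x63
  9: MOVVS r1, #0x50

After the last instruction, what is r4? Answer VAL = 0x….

[0] flags=0000 → (cmp)
[1] flags=0000 GE?T → r0=0x9a
[2] flags=0000 CS?F → skip
[3] flags=0010 → (cmp)
[4] flags=0010 LT?F → skip
[5] flags=0010 HI?T → r3=0x7e
[6] flags=0010 GE?T → r4=0x26
[7] flags=1000 → (cmp)
[8] flags=1000 EQ?F → skip
[9] flags=1000 VS?F → skip

VAL = 0x26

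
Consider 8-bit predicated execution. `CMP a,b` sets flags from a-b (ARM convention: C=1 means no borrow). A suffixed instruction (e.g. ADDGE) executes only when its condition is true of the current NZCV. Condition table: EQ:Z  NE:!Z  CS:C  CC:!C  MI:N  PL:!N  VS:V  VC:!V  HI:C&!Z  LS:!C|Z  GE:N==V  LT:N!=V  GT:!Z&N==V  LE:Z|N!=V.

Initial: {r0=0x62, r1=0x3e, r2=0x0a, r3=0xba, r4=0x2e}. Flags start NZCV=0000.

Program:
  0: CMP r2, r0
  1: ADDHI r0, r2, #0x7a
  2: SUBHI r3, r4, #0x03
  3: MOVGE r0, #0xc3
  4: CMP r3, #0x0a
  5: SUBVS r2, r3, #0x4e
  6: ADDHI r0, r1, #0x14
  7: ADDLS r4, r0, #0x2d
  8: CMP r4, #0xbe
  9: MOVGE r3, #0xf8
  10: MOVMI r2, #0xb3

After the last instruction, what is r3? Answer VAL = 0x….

0: ✓ CMP  NZCV=1000
1: · ADDHI
2: · SUBHI
3: · MOVGE
4: ✓ CMP  NZCV=1010
5: · SUBVS
6: ✓ ADDHI  r0←0x52
7: · ADDLS
8: ✓ CMP  NZCV=0000
9: ✓ MOVGE  r3←0xf8
10: · MOVMI

VAL = 0xf8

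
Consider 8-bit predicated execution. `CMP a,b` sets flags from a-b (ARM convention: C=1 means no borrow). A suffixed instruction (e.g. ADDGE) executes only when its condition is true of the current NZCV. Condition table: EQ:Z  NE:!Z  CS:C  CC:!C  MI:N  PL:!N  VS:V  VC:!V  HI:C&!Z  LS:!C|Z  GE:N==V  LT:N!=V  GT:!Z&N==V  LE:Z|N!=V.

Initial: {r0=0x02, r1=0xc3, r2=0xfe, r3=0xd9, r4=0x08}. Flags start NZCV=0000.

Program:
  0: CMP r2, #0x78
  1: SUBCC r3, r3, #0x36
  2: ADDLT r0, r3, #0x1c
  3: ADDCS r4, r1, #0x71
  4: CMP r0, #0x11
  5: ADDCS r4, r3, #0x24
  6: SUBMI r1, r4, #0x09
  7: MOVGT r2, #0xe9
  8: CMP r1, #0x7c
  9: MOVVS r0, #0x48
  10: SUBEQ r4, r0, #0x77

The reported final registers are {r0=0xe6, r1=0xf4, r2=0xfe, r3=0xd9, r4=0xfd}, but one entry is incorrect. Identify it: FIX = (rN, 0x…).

FIX = (r0, 0x48)

0: ✓ CMP  NZCV=1010
1: · SUBCC
2: ✓ ADDLT  r0←0xf5
3: ✓ ADDCS  r4←0x34
4: ✓ CMP  NZCV=1010
5: ✓ ADDCS  r4←0xfd
6: ✓ SUBMI  r1←0xf4
7: · MOVGT
8: ✓ CMP  NZCV=0011
9: ✓ MOVVS  r0←0x48
10: · SUBEQ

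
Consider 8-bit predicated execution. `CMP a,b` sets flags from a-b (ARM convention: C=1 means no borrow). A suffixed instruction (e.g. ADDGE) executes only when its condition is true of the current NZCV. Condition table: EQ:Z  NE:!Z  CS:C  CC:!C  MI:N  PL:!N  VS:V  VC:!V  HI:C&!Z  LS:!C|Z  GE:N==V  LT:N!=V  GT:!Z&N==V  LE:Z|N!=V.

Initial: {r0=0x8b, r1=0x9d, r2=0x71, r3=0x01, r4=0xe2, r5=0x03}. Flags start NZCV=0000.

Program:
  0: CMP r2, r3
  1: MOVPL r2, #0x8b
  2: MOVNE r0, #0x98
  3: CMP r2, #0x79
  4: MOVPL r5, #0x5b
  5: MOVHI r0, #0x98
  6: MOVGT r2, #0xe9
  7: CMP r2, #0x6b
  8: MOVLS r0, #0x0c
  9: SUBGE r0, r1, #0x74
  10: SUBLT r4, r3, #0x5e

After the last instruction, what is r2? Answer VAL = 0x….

0: ✓ CMP  NZCV=0010
1: ✓ MOVPL  r2←0x8b
2: ✓ MOVNE  r0←0x98
3: ✓ CMP  NZCV=0011
4: ✓ MOVPL  r5←0x5b
5: ✓ MOVHI  r0←0x98
6: · MOVGT
7: ✓ CMP  NZCV=0011
8: · MOVLS
9: · SUBGE
10: ✓ SUBLT  r4←0xa3

VAL = 0x8b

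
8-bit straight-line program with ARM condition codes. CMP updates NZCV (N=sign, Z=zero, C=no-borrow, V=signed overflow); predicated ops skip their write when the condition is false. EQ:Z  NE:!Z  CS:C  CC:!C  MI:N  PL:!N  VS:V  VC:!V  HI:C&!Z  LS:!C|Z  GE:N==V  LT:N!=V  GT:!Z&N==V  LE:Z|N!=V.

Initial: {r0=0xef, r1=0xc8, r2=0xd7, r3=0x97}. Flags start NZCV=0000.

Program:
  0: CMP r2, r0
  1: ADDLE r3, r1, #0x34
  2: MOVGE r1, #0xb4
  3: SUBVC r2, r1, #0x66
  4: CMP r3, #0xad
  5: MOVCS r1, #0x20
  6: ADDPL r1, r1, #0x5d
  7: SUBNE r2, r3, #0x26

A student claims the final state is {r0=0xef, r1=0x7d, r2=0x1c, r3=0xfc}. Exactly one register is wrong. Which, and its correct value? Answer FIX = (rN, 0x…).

FIX = (r2, 0xd6)

0: ✓ CMP  NZCV=1000
1: ✓ ADDLE  r3←0xfc
2: · MOVGE
3: ✓ SUBVC  r2←0x62
4: ✓ CMP  NZCV=0010
5: ✓ MOVCS  r1←0x20
6: ✓ ADDPL  r1←0x7d
7: ✓ SUBNE  r2←0xd6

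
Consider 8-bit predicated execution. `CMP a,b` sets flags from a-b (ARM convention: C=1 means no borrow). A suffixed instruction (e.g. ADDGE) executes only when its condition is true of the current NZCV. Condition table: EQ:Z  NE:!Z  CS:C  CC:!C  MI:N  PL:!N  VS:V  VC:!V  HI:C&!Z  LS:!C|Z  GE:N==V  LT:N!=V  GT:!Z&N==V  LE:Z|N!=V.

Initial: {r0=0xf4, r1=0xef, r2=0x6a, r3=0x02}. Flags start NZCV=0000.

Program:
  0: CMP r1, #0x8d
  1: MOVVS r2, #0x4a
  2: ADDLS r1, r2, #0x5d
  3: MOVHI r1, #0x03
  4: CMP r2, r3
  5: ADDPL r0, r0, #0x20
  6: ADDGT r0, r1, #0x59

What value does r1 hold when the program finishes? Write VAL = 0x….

VAL = 0x03

[0] flags=0010 → (cmp)
[1] flags=0010 VS?F → skip
[2] flags=0010 LS?F → skip
[3] flags=0010 HI?T → r1=0x03
[4] flags=0010 → (cmp)
[5] flags=0010 PL?T → r0=0x14
[6] flags=0010 GT?T → r0=0x5c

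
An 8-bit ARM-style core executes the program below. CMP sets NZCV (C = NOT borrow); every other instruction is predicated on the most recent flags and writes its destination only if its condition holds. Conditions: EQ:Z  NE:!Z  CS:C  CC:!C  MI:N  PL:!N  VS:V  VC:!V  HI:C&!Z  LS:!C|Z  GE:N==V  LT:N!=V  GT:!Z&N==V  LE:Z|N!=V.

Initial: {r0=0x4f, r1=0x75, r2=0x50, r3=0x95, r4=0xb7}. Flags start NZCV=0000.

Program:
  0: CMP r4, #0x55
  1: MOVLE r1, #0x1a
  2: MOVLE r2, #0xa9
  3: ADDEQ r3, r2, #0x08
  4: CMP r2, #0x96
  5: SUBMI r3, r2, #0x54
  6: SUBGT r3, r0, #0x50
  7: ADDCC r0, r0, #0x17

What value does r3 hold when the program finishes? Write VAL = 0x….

[0] flags=0011 → (cmp)
[1] flags=0011 LE?T → r1=0x1a
[2] flags=0011 LE?T → r2=0xa9
[3] flags=0011 EQ?F → skip
[4] flags=0010 → (cmp)
[5] flags=0010 MI?F → skip
[6] flags=0010 GT?T → r3=0xff
[7] flags=0010 CC?F → skip

VAL = 0xff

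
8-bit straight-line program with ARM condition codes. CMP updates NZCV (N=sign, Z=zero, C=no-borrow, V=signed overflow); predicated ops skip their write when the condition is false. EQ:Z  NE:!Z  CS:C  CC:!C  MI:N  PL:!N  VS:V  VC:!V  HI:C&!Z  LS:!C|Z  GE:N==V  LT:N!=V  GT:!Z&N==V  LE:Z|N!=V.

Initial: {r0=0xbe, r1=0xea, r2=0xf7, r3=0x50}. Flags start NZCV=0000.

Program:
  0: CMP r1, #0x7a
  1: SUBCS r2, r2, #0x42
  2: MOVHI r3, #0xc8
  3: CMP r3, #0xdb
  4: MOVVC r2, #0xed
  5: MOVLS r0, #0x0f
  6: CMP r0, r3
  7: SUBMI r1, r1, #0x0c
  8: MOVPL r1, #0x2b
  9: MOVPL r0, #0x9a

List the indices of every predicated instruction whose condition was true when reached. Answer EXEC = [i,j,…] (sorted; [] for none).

0: ✓ CMP  NZCV=0011
1: ✓ SUBCS  r2←0xb5
2: ✓ MOVHI  r3←0xc8
3: ✓ CMP  NZCV=1000
4: ✓ MOVVC  r2←0xed
5: ✓ MOVLS  r0←0x0f
6: ✓ CMP  NZCV=0000
7: · SUBMI
8: ✓ MOVPL  r1←0x2b
9: ✓ MOVPL  r0←0x9a

EXEC = [1,2,4,5,8,9]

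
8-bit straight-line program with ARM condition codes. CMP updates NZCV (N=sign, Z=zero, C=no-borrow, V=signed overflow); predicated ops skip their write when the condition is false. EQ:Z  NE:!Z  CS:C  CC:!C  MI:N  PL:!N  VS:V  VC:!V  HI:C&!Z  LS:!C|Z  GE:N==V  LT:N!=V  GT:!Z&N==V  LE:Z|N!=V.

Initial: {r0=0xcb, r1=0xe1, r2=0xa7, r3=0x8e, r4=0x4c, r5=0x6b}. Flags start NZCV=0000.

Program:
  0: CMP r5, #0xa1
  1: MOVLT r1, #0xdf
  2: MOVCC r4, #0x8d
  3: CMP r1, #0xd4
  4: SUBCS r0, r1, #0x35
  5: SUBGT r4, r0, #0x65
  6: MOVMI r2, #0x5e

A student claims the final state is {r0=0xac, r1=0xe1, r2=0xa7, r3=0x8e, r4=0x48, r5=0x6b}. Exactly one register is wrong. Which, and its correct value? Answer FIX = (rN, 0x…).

FIX = (r4, 0x47)

[0] flags=1001 → (cmp)
[1] flags=1001 LT?F → skip
[2] flags=1001 CC?T → r4=0x8d
[3] flags=0010 → (cmp)
[4] flags=0010 CS?T → r0=0xac
[5] flags=0010 GT?T → r4=0x47
[6] flags=0010 MI?F → skip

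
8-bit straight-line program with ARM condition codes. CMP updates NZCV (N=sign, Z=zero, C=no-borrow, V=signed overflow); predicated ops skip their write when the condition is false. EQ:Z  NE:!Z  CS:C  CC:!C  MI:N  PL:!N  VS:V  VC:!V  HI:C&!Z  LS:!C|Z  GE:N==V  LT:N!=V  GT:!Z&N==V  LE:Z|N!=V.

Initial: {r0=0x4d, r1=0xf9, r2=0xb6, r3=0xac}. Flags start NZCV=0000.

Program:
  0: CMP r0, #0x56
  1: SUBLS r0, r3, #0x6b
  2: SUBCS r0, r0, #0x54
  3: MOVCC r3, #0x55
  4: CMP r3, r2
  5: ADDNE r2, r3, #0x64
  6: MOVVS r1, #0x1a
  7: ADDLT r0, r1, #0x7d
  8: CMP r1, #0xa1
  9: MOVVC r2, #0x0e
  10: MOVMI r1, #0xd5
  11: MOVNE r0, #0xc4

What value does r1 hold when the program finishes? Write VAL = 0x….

VAL = 0x1a

[0] flags=1000 → (cmp)
[1] flags=1000 LS?T → r0=0x41
[2] flags=1000 CS?F → skip
[3] flags=1000 CC?T → r3=0x55
[4] flags=1001 → (cmp)
[5] flags=1001 NE?T → r2=0xb9
[6] flags=1001 VS?T → r1=0x1a
[7] flags=1001 LT?F → skip
[8] flags=0000 → (cmp)
[9] flags=0000 VC?T → r2=0x0e
[10] flags=0000 MI?F → skip
[11] flags=0000 NE?T → r0=0xc4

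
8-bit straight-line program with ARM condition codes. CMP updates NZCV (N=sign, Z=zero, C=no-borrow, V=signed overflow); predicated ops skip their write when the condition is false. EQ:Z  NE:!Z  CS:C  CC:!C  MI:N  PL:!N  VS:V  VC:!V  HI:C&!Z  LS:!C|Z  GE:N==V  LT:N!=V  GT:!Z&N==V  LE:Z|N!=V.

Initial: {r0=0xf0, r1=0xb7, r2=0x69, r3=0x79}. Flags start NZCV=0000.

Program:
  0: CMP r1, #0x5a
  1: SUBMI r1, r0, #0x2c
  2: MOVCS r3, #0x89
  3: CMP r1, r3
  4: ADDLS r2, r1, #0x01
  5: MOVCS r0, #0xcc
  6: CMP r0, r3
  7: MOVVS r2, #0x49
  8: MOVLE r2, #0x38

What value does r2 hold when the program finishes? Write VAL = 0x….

[0] flags=0011 → (cmp)
[1] flags=0011 MI?F → skip
[2] flags=0011 CS?T → r3=0x89
[3] flags=0010 → (cmp)
[4] flags=0010 LS?F → skip
[5] flags=0010 CS?T → r0=0xcc
[6] flags=0010 → (cmp)
[7] flags=0010 VS?F → skip
[8] flags=0010 LE?F → skip

VAL = 0x69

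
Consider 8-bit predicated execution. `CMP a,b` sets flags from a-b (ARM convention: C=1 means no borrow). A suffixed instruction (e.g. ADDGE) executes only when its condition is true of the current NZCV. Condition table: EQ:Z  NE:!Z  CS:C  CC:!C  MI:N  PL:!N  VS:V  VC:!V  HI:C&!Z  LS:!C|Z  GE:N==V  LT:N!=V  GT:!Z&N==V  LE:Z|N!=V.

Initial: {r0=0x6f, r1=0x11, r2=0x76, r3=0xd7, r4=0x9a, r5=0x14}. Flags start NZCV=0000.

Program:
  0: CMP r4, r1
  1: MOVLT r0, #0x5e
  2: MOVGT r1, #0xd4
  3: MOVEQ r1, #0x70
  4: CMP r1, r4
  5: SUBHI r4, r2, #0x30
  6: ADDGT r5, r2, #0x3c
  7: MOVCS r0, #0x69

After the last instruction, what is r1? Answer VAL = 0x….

VAL = 0x11

[0] flags=1010 → (cmp)
[1] flags=1010 LT?T → r0=0x5e
[2] flags=1010 GT?F → skip
[3] flags=1010 EQ?F → skip
[4] flags=0000 → (cmp)
[5] flags=0000 HI?F → skip
[6] flags=0000 GT?T → r5=0xb2
[7] flags=0000 CS?F → skip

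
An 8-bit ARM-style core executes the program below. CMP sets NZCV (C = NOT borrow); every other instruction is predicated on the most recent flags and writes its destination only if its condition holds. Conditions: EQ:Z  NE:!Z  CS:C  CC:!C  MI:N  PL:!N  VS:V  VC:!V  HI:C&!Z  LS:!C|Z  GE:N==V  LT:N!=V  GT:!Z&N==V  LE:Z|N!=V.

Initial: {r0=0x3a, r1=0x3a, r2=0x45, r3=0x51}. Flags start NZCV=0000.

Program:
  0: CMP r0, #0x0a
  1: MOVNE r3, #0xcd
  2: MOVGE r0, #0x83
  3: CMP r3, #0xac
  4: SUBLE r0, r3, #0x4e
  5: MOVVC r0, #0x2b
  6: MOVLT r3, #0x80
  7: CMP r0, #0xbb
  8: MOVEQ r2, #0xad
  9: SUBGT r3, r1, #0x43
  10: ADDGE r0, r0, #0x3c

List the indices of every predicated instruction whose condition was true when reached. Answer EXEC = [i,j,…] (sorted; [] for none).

0: ✓ CMP  NZCV=0010
1: ✓ MOVNE  r3←0xcd
2: ✓ MOVGE  r0←0x83
3: ✓ CMP  NZCV=0010
4: · SUBLE
5: ✓ MOVVC  r0←0x2b
6: · MOVLT
7: ✓ CMP  NZCV=0000
8: · MOVEQ
9: ✓ SUBGT  r3←0xf7
10: ✓ ADDGE  r0←0x67

EXEC = [1,2,5,9,10]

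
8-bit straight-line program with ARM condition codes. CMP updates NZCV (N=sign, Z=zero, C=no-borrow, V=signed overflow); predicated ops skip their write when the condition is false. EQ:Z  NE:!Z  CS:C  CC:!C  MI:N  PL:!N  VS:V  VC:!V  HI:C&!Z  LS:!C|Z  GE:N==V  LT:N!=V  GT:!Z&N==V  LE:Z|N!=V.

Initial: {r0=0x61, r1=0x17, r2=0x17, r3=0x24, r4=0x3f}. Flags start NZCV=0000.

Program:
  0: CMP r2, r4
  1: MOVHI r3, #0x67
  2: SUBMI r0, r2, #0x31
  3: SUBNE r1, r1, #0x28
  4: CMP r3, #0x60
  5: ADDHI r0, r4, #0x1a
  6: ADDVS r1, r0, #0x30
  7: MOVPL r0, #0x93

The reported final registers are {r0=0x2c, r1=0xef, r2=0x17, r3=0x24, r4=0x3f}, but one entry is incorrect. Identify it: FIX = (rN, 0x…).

FIX = (r0, 0xe6)

[0] flags=1000 → (cmp)
[1] flags=1000 HI?F → skip
[2] flags=1000 MI?T → r0=0xe6
[3] flags=1000 NE?T → r1=0xef
[4] flags=1000 → (cmp)
[5] flags=1000 HI?F → skip
[6] flags=1000 VS?F → skip
[7] flags=1000 PL?F → skip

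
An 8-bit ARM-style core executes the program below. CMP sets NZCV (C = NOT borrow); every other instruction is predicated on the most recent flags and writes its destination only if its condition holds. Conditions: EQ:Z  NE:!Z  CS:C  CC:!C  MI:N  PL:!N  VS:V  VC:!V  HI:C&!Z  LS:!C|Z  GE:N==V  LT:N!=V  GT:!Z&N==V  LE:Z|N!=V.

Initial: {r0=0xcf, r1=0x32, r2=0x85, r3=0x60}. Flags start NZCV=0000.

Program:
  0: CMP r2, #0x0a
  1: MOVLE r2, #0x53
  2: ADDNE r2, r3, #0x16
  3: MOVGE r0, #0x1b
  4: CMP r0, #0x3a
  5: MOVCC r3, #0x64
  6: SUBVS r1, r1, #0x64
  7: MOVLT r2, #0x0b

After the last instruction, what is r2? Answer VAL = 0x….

0: ✓ CMP  NZCV=0011
1: ✓ MOVLE  r2←0x53
2: ✓ ADDNE  r2←0x76
3: · MOVGE
4: ✓ CMP  NZCV=1010
5: · MOVCC
6: · SUBVS
7: ✓ MOVLT  r2←0x0b

VAL = 0x0b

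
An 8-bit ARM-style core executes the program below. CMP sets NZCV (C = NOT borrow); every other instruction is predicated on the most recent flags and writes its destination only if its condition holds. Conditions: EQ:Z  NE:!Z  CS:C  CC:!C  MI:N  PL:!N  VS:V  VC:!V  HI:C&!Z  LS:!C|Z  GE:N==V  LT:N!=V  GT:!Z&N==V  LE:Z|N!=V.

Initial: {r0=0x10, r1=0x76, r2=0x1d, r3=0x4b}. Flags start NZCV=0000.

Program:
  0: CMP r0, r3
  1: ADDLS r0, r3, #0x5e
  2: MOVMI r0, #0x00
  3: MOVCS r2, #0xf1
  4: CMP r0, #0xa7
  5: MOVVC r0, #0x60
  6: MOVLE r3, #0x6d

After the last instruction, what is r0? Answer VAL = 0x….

VAL = 0x60

[0] flags=1000 → (cmp)
[1] flags=1000 LS?T → r0=0xa9
[2] flags=1000 MI?T → r0=0x00
[3] flags=1000 CS?F → skip
[4] flags=0000 → (cmp)
[5] flags=0000 VC?T → r0=0x60
[6] flags=0000 LE?F → skip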